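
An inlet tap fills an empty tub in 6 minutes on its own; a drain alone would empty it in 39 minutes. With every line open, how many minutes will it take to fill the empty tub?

78/11 minutes

Net rate = 1/6 − 1/39 = (13 − 2)/78 = 11/78 per minute.
Filling time = 1 ÷ (11/78) = 78/11 minutes.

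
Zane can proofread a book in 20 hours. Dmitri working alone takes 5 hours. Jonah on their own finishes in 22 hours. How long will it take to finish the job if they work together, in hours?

Combined rate: 1/20 + 1/5 + 1/22 = (11 + 44 + 10)/220 = 65/220 = 13/44 per hour.
Time = 1 ÷ (13/44) = 44/13 hours.

44/13 hours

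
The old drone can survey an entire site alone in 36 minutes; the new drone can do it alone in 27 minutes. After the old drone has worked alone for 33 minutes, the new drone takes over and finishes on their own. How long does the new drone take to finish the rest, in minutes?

In 33 minutes the old drone does 33/36 = 11/12 of the job, leaving 1/12.
The new drone works at 1/27 per minute, so finishing takes 1/12 ÷ 1/27 = 9/4 minutes.

9/4 minutes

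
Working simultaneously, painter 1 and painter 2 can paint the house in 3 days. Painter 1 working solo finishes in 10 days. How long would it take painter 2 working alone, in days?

Combined rate is 1/3 per day.
Known contribution: 1/10 per day.
So painter 2's rate is 1/3 − 1/10 = 7/30, meaning 30/7 days alone.

30/7 days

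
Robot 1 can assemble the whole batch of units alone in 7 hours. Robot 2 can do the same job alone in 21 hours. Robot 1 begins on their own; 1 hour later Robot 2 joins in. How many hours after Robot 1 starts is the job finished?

11/2 hours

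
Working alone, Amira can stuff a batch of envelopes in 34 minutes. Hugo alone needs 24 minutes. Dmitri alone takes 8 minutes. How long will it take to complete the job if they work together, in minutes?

Combined rate: 1/34 + 1/24 + 1/8 = (12 + 17 + 51)/408 = 80/408 = 10/51 per minute.
Time = 1 ÷ (10/51) = 51/10 minutes.

51/10 minutes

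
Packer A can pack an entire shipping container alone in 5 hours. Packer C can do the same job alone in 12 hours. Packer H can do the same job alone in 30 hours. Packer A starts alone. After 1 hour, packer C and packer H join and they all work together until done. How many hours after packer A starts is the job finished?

67/19 hours

In the first 1 hour packer A alone does 1/5 of the job, leaving 4/5.
Once everyone is working, combined rate: 1/5 + 1/12 + 1/30 = (12 + 5 + 2)/60 = 19/60 per hour.
Remaining 4/5 at 19/60 per hour takes 48/19 hours.
Total from the start = 1 + 48/19 = 67/19 hours.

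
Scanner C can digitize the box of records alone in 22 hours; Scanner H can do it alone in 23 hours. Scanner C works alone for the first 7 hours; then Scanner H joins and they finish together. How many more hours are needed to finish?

23/3 hours

In 7 hours Scanner C does 7/22 of the job, leaving 15/22.
Scanner C and Scanner H together work at 45/506 per hour, so finishing takes 15/22 ÷ 45/506 = 23/3 hours.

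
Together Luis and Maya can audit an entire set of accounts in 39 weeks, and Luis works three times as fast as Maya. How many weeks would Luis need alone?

Let Maya's rate be r; then Luis's rate is 3r, so together (3 + 1)r = 4r = 1/39.
Thus r = 1/156 per week.
Maya alone: 156 weeks; Luis alone: 52 weeks.

52 weeks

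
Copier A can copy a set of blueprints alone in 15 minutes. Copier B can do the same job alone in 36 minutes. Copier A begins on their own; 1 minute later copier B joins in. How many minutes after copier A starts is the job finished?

In the first 1 minute copier A alone does 1/15 of the job, leaving 14/15.
Once everyone is working, combined rate: 1/15 + 1/36 = (12 + 5)/180 = 17/180 per minute.
Remaining 14/15 at 17/180 per minute takes 168/17 minutes.
Total from the start = 1 + 168/17 = 185/17 minutes.

185/17 minutes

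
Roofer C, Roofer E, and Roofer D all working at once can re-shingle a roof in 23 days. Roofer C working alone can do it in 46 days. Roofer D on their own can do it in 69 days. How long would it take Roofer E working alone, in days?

Combined rate is 1/23 per day.
Known contribution: 1/46 + 1/69 = (3 + 2)/138 = 5/138 per day.
So Roofer E's rate is 1/23 − 5/138 = 1/138, meaning 138 days alone.

138 days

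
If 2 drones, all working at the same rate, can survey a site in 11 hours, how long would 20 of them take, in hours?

Total work is 2·11 = 22 drone-hours.
With 20 drones: 22/20 = 11/10 hours.

11/10 hours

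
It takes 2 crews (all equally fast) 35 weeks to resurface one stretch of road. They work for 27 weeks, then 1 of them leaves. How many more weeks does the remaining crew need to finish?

16 weeks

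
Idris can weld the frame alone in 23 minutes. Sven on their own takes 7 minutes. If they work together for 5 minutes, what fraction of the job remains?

11/161

Combined rate: 1/23 + 1/7 = (7 + 23)/161 = 30/161 per minute.
In 5 minutes they complete 5·30/161 = 150/161 of the job.
So 11/161 remains.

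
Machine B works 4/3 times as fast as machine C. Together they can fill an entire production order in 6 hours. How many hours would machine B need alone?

21/2 hours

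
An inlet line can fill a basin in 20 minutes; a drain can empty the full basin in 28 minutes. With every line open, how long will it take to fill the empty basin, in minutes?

70 minutes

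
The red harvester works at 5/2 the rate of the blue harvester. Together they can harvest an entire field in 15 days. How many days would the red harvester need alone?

21 days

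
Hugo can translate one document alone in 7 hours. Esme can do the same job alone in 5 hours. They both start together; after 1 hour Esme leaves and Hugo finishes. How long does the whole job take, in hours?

In the first 1 hour the combined rate is 12/35, so 12/35 of the job is done, leaving 23/35.
After Esme leaves the rate is 1/7 per hour; the remaining 23/35 takes 23/5 hours.
Total = 1 + 23/5 = 28/5 hours.

28/5 hours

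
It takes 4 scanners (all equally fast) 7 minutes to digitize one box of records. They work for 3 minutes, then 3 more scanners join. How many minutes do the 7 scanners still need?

16/7 minutes

One scanner does 1/28 of the job per minute.
After 3 minutes with 4 scanners, 3/7 is done (4/7 left).
With 7 scanners the rate is 7/28 = 1/4, so the rest takes 4/7 ÷ 1/4 = 16/7 minutes.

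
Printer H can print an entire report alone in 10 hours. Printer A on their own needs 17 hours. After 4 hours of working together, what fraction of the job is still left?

31/85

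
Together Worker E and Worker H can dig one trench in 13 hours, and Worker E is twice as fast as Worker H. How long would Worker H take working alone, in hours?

Let Worker H's rate be r; then Worker E's rate is 2r, so together (2 + 1)r = 3r = 1/13.
Thus r = 1/39 per hour.
Worker H alone: 39 hours; Worker E alone: 39/2 hours.

39 hours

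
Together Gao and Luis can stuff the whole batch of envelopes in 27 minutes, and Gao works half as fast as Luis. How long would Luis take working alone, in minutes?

81/2 minutes

Let Luis's rate be r; then Gao's rate is (1/2)r, so together (1/2 + 1)r = (3/2)r = 1/27.
Thus r = 2/81 per minute.
Luis alone: 81/2 minutes; Gao alone: 81 minutes.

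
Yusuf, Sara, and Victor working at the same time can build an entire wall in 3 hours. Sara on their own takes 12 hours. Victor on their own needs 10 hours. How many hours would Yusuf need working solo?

Combined rate is 1/3 per hour.
Known contribution: 1/12 + 1/10 = (5 + 6)/60 = 11/60 per hour.
So Yusuf's rate is 1/3 − 11/60 = 3/20, meaning 20/3 hours alone.

20/3 hours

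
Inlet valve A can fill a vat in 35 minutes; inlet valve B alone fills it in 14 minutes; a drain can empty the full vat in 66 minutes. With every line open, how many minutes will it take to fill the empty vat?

165/14 minutes

Net rate = 1/35 + 1/14 − 1/66 = (66 + 165 − 35)/2310 = 196/2310 = 14/165 per minute.
Filling time = 1 ÷ (14/165) = 165/14 minutes.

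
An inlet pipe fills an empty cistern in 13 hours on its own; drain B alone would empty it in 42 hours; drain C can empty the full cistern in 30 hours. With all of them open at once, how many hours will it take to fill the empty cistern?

455/9 hours

Net rate = 1/13 − 1/42 − 1/30 = (210 − 65 − 91)/2730 = 54/2730 = 9/455 per hour.
Filling time = 1 ÷ (9/455) = 455/9 hours.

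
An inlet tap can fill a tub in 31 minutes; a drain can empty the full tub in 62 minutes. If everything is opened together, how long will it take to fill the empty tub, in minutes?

62 minutes

Net rate = 1/31 − 1/62 = (2 − 1)/62 = 1/62 per minute.
Filling time = 1 ÷ (1/62) = 62 minutes.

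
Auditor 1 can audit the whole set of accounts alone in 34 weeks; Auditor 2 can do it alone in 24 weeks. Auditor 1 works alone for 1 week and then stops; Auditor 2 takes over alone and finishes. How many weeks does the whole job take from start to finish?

In 1 week Auditor 1 does 1/34 of the job, leaving 33/34.
Auditor 2 works at 1/24 per week, so finishing takes 33/34 ÷ 1/24 = 396/17 weeks.
Total time = 1 + 396/17 = 413/17 weeks.

413/17 weeks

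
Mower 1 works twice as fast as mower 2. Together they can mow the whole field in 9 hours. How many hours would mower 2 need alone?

Let mower 2's rate be r; then mower 1's rate is 2r, so together (2 + 1)r = 3r = 1/9.
Thus r = 1/27 per hour.
Mower 2 alone: 27 hours; mower 1 alone: 27/2 hours.

27 hours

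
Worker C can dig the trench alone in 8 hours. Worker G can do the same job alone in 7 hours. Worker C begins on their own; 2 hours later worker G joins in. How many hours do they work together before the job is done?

In the first 2 hours worker C alone does 2/8 = 1/4 of the job, leaving 3/4.
Once everyone is working, combined rate: 1/8 + 1/7 = (7 + 8)/56 = 15/56 per hour.
Remaining 3/4 at 15/56 per hour takes 14/5 hours.

14/5 hours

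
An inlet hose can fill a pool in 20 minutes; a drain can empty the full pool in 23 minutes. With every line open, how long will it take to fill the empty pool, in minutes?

460/3 minutes

Net rate = 1/20 − 1/23 = (23 − 20)/460 = 3/460 per minute.
Filling time = 1 ÷ (3/460) = 460/3 minutes.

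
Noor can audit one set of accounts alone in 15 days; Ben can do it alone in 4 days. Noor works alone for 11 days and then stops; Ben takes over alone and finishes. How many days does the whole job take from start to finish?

181/15 days

In 11 days Noor does 11/15 of the job, leaving 4/15.
Ben works at 1/4 per day, so finishing takes 4/15 ÷ 1/4 = 16/15 days.
Total time = 11 + 16/15 = 181/15 days.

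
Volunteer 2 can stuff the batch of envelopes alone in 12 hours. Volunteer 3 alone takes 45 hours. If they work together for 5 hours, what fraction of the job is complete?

Combined rate: 1/12 + 1/45 = (15 + 4)/180 = 19/180 per hour.
In 5 hours they complete 5·19/180 = 19/36 of the job.

19/36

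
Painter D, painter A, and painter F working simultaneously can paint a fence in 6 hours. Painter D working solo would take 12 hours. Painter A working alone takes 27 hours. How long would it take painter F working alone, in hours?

108/5 hours

Combined rate is 1/6 per hour.
Known contribution: 1/12 + 1/27 = (9 + 4)/108 = 13/108 per hour.
So painter F's rate is 1/6 − 13/108 = 5/108, meaning 108/5 hours alone.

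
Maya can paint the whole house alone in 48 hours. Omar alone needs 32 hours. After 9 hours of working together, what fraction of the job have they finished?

Combined rate: 1/48 + 1/32 = (2 + 3)/96 = 5/96 per hour.
In 9 hours they complete 9·5/96 = 15/32 of the job.

15/32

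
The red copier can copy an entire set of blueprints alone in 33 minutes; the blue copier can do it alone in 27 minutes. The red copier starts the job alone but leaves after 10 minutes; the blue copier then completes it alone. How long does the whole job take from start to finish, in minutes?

317/11 minutes

In 10 minutes the red copier does 10/33 of the job, leaving 23/33.
The blue copier works at 1/27 per minute, so finishing takes 23/33 ÷ 1/27 = 207/11 minutes.
Total time = 10 + 207/11 = 317/11 minutes.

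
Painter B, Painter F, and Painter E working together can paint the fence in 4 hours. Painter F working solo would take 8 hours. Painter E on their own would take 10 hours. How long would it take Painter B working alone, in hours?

Combined rate is 1/4 per hour.
Known contribution: 1/8 + 1/10 = (5 + 4)/40 = 9/40 per hour.
So Painter B's rate is 1/4 − 9/40 = 1/40, meaning 40 hours alone.

40 hours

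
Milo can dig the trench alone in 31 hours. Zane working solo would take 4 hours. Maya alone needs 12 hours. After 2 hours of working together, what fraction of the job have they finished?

Combined rate: 1/31 + 1/4 + 1/12 = (12 + 93 + 31)/372 = 136/372 = 34/93 per hour.
In 2 hours they complete 2·34/93 = 68/93 of the job.

68/93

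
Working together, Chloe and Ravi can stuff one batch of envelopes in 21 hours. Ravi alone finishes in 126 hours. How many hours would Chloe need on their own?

Combined rate is 1/21 per hour.
Known contribution: 1/126 per hour.
So Chloe's rate is 1/21 − 1/126 = 5/126, meaning 126/5 hours alone.

126/5 hours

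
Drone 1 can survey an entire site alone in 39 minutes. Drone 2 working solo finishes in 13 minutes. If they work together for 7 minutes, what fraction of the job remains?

11/39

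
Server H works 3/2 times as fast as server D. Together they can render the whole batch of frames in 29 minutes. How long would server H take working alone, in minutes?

145/3 minutes

Let server D's rate be r; then server H's rate is (3/2)r, so together (3/2 + 1)r = (5/2)r = 1/29.
Thus r = 2/145 per minute.
Server D alone: 145/2 minutes; server H alone: 145/3 minutes.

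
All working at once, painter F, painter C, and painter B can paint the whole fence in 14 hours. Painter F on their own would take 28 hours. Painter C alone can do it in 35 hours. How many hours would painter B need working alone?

Combined rate is 1/14 per hour.
Known contribution: 1/28 + 1/35 = (5 + 4)/140 = 9/140 per hour.
So painter B's rate is 1/14 − 9/140 = 1/140, meaning 140 hours alone.

140 hours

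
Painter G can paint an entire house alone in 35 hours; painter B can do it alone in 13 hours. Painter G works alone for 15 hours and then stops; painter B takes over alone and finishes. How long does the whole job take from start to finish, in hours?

In 15 hours painter G does 15/35 = 3/7 of the job, leaving 4/7.
Painter B works at 1/13 per hour, so finishing takes 4/7 ÷ 1/13 = 52/7 hours.
Total time = 15 + 52/7 = 157/7 hours.

157/7 hours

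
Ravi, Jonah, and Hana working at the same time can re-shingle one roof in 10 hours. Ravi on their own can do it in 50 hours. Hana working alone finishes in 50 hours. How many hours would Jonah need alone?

Combined rate is 1/10 per hour.
Known contribution: 1/50 + 1/50 = (1 + 1)/50 = 2/50 = 1/25 per hour.
So Jonah's rate is 1/10 − 1/25 = 3/50, meaning 50/3 hours alone.

50/3 hours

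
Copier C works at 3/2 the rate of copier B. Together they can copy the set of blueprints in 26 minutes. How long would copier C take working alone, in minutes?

130/3 minutes

Let copier B's rate be r; then copier C's rate is (3/2)r, so together (3/2 + 1)r = (5/2)r = 1/26.
Thus r = 1/65 per minute.
Copier B alone: 65 minutes; copier C alone: 130/3 minutes.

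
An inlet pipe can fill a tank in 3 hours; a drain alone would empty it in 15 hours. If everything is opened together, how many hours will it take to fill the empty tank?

Net rate = 1/3 − 1/15 = (5 − 1)/15 = 4/15 per hour.
Filling time = 1 ÷ (4/15) = 15/4 hours.

15/4 hours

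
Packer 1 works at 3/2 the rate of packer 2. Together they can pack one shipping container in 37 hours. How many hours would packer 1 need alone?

185/3 hours

Let packer 2's rate be r; then packer 1's rate is (3/2)r, so together (3/2 + 1)r = (5/2)r = 1/37.
Thus r = 2/185 per hour.
Packer 2 alone: 185/2 hours; packer 1 alone: 185/3 hours.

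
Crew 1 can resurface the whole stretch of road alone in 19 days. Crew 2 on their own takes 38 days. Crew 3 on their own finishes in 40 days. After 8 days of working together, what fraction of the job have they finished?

Combined rate: 1/19 + 1/38 + 1/40 = (40 + 20 + 19)/760 = 79/760 per day.
In 8 days they complete 8·79/760 = 79/95 of the job.

79/95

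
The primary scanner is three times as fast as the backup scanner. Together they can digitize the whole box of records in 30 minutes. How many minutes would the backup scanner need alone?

120 minutes

Let the backup scanner's rate be r; then the primary scanner's rate is 3r, so together (3 + 1)r = 4r = 1/30.
Thus r = 1/120 per minute.
The backup scanner alone: 120 minutes; the primary scanner alone: 40 minutes.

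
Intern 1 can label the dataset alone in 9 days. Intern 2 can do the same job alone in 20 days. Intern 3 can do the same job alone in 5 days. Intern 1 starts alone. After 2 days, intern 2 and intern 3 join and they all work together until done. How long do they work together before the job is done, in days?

In the first 2 days intern 1 alone does 2/9 of the job, leaving 7/9.
Once everyone is working, combined rate: 1/9 + 1/20 + 1/5 = (20 + 9 + 36)/180 = 65/180 = 13/36 per day.
Remaining 7/9 at 13/36 per day takes 28/13 days.

28/13 days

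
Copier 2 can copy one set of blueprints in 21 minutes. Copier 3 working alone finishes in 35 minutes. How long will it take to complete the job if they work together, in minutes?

105/8 minutes

Combined rate: 1/21 + 1/35 = (5 + 3)/105 = 8/105 per minute.
Time = 1 ÷ (8/105) = 105/8 minutes.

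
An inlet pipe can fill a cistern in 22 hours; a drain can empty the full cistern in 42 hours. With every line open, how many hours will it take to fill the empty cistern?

Net rate = 1/22 − 1/42 = (21 − 11)/462 = 10/462 = 5/231 per hour.
Filling time = 1 ÷ (5/231) = 231/5 hours.

231/5 hours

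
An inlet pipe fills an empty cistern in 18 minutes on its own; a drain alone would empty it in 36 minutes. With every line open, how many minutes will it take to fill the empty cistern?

36 minutes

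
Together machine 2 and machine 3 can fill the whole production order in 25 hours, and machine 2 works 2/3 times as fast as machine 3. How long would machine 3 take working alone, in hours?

125/3 hours

Let machine 3's rate be r; then machine 2's rate is (2/3)r, so together (2/3 + 1)r = (5/3)r = 1/25.
Thus r = 3/125 per hour.
Machine 3 alone: 125/3 hours; machine 2 alone: 125/2 hours.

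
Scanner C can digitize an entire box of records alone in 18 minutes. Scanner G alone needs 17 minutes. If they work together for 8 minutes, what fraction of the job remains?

13/153

Combined rate: 1/18 + 1/17 = (17 + 18)/306 = 35/306 per minute.
In 8 minutes they complete 8·35/306 = 140/153 of the job.
So 13/153 remains.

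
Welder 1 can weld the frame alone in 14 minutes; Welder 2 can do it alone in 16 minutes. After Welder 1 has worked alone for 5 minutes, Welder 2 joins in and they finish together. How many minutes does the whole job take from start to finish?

In 5 minutes Welder 1 does 5/14 of the job, leaving 9/14.
Welder 1 and Welder 2 together work at 15/112 per minute, so finishing takes 9/14 ÷ 15/112 = 24/5 minutes.
Total time = 5 + 24/5 = 49/5 minutes.

49/5 minutes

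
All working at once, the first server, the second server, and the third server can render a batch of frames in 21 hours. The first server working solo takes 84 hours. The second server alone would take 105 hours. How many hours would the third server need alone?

Combined rate is 1/21 per hour.
Known contribution: 1/84 + 1/105 = (5 + 4)/420 = 9/420 = 3/140 per hour.
So the third server's rate is 1/21 − 3/140 = 11/420, meaning 420/11 hours alone.

420/11 hours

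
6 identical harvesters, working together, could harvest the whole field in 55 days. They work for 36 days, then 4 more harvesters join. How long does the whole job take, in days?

237/5 days

One harvester does 1/330 of the job per day.
After 36 days with 6 harvesters, 36/55 is done (19/55 left).
With 10 harvesters the rate is 10/330 = 1/33, so the rest takes 19/55 ÷ 1/33 = 57/5 days.
Total = 36 + 57/5 = 237/5 days.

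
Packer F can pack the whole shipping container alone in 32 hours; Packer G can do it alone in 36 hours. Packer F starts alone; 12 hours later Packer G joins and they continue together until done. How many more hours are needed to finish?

180/17 hours

In 12 hours Packer F does 12/32 = 3/8 of the job, leaving 5/8.
Packer F and Packer G together work at 17/288 per hour, so finishing takes 5/8 ÷ 17/288 = 180/17 hours.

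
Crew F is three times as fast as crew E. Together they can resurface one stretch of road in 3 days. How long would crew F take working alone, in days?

Let crew E's rate be r; then crew F's rate is 3r, so together (3 + 1)r = 4r = 1/3.
Thus r = 1/12 per day.
Crew E alone: 12 days; crew F alone: 4 days.

4 days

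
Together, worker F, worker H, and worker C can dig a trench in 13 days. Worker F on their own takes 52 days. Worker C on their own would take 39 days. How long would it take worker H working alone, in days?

156/5 days

Combined rate is 1/13 per day.
Known contribution: 1/52 + 1/39 = (3 + 4)/156 = 7/156 per day.
So worker H's rate is 1/13 − 7/156 = 5/156, meaning 156/5 days alone.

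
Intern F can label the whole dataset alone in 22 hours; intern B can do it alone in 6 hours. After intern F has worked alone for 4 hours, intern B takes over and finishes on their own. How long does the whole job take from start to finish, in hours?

In 4 hours intern F does 4/22 = 2/11 of the job, leaving 9/11.
Intern B works at 1/6 per hour, so finishing takes 9/11 ÷ 1/6 = 54/11 hours.
Total time = 4 + 54/11 = 98/11 hours.

98/11 hours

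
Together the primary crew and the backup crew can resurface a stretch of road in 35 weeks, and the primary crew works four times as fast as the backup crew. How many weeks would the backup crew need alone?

Let the backup crew's rate be r; then the primary crew's rate is 4r, so together (4 + 1)r = 5r = 1/35.
Thus r = 1/175 per week.
The backup crew alone: 175 weeks; the primary crew alone: 175/4 weeks.

175 weeks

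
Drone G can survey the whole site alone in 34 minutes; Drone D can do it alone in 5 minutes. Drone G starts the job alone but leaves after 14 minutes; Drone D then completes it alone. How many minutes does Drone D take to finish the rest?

50/17 minutes

In 14 minutes Drone G does 14/34 = 7/17 of the job, leaving 10/17.
Drone D works at 1/5 per minute, so finishing takes 10/17 ÷ 1/5 = 50/17 minutes.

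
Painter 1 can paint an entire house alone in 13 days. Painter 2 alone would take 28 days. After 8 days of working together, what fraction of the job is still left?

9/91

Combined rate: 1/13 + 1/28 = (28 + 13)/364 = 41/364 per day.
In 8 days they complete 8·41/364 = 82/91 of the job.
So 9/91 remains.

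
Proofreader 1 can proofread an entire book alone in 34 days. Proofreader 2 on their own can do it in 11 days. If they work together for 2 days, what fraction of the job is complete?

Combined rate: 1/34 + 1/11 = (11 + 34)/374 = 45/374 per day.
In 2 days they complete 2·45/374 = 45/187 of the job.

45/187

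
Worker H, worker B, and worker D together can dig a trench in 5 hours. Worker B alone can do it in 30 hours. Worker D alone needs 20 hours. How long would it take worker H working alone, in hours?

Combined rate is 1/5 per hour.
Known contribution: 1/30 + 1/20 = (2 + 3)/60 = 5/60 = 1/12 per hour.
So worker H's rate is 1/5 − 1/12 = 7/60, meaning 60/7 hours alone.

60/7 hours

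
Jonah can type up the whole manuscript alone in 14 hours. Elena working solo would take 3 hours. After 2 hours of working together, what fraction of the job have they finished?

17/21

Combined rate: 1/14 + 1/3 = (3 + 14)/42 = 17/42 per hour.
In 2 hours they complete 2·17/42 = 17/21 of the job.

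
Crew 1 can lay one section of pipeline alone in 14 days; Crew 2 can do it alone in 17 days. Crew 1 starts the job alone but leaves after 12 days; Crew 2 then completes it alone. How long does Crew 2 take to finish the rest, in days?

17/7 days

In 12 days Crew 1 does 12/14 = 6/7 of the job, leaving 1/7.
Crew 2 works at 1/17 per day, so finishing takes 1/7 ÷ 1/17 = 17/7 days.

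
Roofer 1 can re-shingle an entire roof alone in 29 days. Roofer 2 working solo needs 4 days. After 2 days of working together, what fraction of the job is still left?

Combined rate: 1/29 + 1/4 = (4 + 29)/116 = 33/116 per day.
In 2 days they complete 2·33/116 = 33/58 of the job.
So 25/58 remains.

25/58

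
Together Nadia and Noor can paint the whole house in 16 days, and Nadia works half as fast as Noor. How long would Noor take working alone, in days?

24 days

Let Noor's rate be r; then Nadia's rate is (1/2)r, so together (1/2 + 1)r = (3/2)r = 1/16.
Thus r = 1/24 per day.
Noor alone: 24 days; Nadia alone: 48 days.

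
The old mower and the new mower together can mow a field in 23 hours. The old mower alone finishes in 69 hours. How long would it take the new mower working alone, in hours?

69/2 hours

Combined rate is 1/23 per hour.
Known contribution: 1/69 per hour.
So the new mower's rate is 1/23 − 1/69 = 2/69, meaning 69/2 hours alone.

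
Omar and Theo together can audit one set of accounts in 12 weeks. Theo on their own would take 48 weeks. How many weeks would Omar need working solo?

16 weeks

Combined rate is 1/12 per week.
Known contribution: 1/48 per week.
So Omar's rate is 1/12 − 1/48 = 1/16, meaning 16 weeks alone.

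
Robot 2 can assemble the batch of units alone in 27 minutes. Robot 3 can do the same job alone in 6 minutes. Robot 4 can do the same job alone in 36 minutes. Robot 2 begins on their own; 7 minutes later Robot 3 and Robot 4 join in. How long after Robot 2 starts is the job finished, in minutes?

51/5 minutes

In the first 7 minutes Robot 2 alone does 7/27 of the job, leaving 20/27.
Once everyone is working, combined rate: 1/27 + 1/6 + 1/36 = (4 + 18 + 3)/108 = 25/108 per minute.
Remaining 20/27 at 25/108 per minute takes 16/5 minutes.
Total from the start = 7 + 16/5 = 51/5 minutes.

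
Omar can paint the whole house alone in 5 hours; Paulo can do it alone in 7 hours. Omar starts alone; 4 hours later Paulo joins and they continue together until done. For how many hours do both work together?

7/12 hours

In 4 hours Omar does 4/5 of the job, leaving 1/5.
Omar and Paulo together work at 12/35 per hour, so finishing takes 1/5 ÷ 12/35 = 7/12 hours.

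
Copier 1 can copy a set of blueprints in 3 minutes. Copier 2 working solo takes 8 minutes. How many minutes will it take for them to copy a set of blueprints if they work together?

With two workers the combined time is the product over the sum: 3·8/(3+8) = 24/11 minutes.

24/11 minutes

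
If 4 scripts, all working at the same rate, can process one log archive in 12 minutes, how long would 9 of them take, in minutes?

16/3 minutes

Total work is 4·12 = 48 script-minutes.
With 9 scripts: 48/9 = 16/3 minutes.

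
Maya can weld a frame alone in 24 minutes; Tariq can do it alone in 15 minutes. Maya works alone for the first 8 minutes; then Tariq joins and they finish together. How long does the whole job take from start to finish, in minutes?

184/13 minutes

In 8 minutes Maya does 8/24 = 1/3 of the job, leaving 2/3.
Maya and Tariq together work at 13/120 per minute, so finishing takes 2/3 ÷ 13/120 = 80/13 minutes.
Total time = 8 + 80/13 = 184/13 minutes.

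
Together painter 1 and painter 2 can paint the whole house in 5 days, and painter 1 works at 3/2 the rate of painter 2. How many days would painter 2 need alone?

25/2 days

Let painter 2's rate be r; then painter 1's rate is (3/2)r, so together (3/2 + 1)r = (5/2)r = 1/5.
Thus r = 2/25 per day.
Painter 2 alone: 25/2 days; painter 1 alone: 25/3 days.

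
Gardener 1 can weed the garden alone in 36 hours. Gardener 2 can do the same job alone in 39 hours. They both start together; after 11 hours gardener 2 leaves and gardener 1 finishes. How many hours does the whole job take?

In the first 11 hours the combined rate is 25/468, so 275/468 of the job is done, leaving 193/468.
After gardener 2 leaves the rate is 1/36 per hour; the remaining 193/468 takes 193/13 hours.
Total = 11 + 193/13 = 336/13 hours.

336/13 hours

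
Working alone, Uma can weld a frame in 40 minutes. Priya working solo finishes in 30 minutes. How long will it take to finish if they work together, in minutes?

With two workers the combined time is the product over the sum: 40·30/(40+30) = 1200/70 = 120/7 minutes.

120/7 minutes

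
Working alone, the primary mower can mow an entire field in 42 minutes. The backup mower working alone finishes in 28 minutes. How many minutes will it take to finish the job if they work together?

Combined rate: 1/42 + 1/28 = (2 + 3)/84 = 5/84 per minute.
Time = 1 ÷ (5/84) = 84/5 minutes.

84/5 minutes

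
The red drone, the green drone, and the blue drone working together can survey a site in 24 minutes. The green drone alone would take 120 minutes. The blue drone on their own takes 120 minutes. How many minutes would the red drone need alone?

40 minutes

Combined rate is 1/24 per minute.
Known contribution: 1/120 + 1/120 = (1 + 1)/120 = 2/120 = 1/60 per minute.
So the red drone's rate is 1/24 − 1/60 = 1/40, meaning 40 minutes alone.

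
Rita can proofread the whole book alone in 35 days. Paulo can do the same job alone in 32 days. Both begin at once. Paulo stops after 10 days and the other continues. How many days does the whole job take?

In the first 10 days the combined rate is 67/1120, so 67/112 of the job is done, leaving 45/112.
After Paulo leaves the rate is 1/35 per day; the remaining 45/112 takes 225/16 days.
Total = 10 + 225/16 = 385/16 days.

385/16 days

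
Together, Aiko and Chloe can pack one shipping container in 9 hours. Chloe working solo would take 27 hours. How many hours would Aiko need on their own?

Combined rate is 1/9 per hour.
Known contribution: 1/27 per hour.
So Aiko's rate is 1/9 − 1/27 = 2/27, meaning 27/2 hours alone.

27/2 hours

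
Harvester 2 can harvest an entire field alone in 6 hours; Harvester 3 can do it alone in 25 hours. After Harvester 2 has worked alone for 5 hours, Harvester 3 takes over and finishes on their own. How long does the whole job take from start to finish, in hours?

In 5 hours Harvester 2 does 5/6 of the job, leaving 1/6.
Harvester 3 works at 1/25 per hour, so finishing takes 1/6 ÷ 1/25 = 25/6 hours.
Total time = 5 + 25/6 = 55/6 hours.

55/6 hours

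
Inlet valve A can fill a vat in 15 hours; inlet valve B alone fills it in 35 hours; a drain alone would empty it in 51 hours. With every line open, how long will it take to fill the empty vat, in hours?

119/9 hours

Net rate = 1/15 + 1/35 − 1/51 = (119 + 51 − 35)/1785 = 135/1785 = 9/119 per hour.
Filling time = 1 ÷ (9/119) = 119/9 hours.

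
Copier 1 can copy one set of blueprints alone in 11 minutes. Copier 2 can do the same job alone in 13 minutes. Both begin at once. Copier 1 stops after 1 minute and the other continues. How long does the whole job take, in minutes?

In the first 1 minute the combined rate is 24/143, so 24/143 of the job is done, leaving 119/143.
After copier 1 leaves the rate is 1/13 per minute; the remaining 119/143 takes 119/11 minutes.
Total = 1 + 119/11 = 130/11 minutes.

130/11 minutes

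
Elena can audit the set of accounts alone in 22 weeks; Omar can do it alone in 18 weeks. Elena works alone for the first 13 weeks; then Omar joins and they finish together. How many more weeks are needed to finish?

In 13 weeks Elena does 13/22 of the job, leaving 9/22.
Elena and Omar together work at 10/99 per week, so finishing takes 9/22 ÷ 10/99 = 81/20 weeks.

81/20 weeks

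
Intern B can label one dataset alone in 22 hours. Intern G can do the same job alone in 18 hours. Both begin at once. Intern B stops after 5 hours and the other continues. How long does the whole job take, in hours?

In the first 5 hours the combined rate is 10/99, so 50/99 of the job is done, leaving 49/99.
After intern B leaves the rate is 1/18 per hour; the remaining 49/99 takes 98/11 hours.
Total = 5 + 98/11 = 153/11 hours.

153/11 hours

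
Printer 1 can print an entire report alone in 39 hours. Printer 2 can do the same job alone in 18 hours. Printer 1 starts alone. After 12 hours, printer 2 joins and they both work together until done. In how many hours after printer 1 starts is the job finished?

390/19 hours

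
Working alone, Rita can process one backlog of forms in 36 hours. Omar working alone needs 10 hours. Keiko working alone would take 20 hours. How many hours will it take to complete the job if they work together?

Combined rate: 1/36 + 1/10 + 1/20 = (5 + 18 + 9)/180 = 32/180 = 8/45 per hour.
Time = 1 ÷ (8/45) = 45/8 hours.

45/8 hours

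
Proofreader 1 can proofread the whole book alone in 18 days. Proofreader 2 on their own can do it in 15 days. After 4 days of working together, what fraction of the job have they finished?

22/45

Combined rate: 1/18 + 1/15 = (5 + 6)/90 = 11/90 per day.
In 4 days they complete 4·11/90 = 22/45 of the job.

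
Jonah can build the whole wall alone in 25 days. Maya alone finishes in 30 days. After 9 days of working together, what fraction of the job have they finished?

33/50

Combined rate: 1/25 + 1/30 = (6 + 5)/150 = 11/150 per day.
In 9 days they complete 9·11/150 = 33/50 of the job.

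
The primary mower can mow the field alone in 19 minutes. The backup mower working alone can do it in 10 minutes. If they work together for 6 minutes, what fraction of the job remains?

Combined rate: 1/19 + 1/10 = (10 + 19)/190 = 29/190 per minute.
In 6 minutes they complete 6·29/190 = 87/95 of the job.
So 8/95 remains.

8/95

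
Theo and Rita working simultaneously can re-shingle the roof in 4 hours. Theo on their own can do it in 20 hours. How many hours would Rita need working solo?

5 hours

Combined rate is 1/4 per hour.
Known contribution: 1/20 per hour.
So Rita's rate is 1/4 − 1/20 = 1/5, meaning 5 hours alone.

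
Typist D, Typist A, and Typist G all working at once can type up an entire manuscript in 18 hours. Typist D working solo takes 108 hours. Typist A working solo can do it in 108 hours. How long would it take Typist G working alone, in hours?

Combined rate is 1/18 per hour.
Known contribution: 1/108 + 1/108 = (1 + 1)/108 = 2/108 = 1/54 per hour.
So Typist G's rate is 1/18 − 1/54 = 1/27, meaning 27 hours alone.

27 hours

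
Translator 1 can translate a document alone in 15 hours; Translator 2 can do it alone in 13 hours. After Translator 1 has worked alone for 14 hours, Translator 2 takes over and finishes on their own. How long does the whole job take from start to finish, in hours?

223/15 hours

In 14 hours Translator 1 does 14/15 of the job, leaving 1/15.
Translator 2 works at 1/13 per hour, so finishing takes 1/15 ÷ 1/13 = 13/15 hours.
Total time = 14 + 13/15 = 223/15 hours.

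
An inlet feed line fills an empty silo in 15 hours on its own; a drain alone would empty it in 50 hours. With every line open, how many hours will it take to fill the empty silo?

150/7 hours

Net rate = 1/15 − 1/50 = (10 − 3)/150 = 7/150 per hour.
Filling time = 1 ÷ (7/150) = 150/7 hours.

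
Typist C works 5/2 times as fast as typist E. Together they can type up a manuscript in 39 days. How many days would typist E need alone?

Let typist E's rate be r; then typist C's rate is (5/2)r, so together (5/2 + 1)r = (7/2)r = 1/39.
Thus r = 2/273 per day.
Typist E alone: 273/2 days; typist C alone: 273/5 days.

273/2 days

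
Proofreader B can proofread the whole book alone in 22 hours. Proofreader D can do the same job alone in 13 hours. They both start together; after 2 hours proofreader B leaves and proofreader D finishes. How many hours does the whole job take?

130/11 hours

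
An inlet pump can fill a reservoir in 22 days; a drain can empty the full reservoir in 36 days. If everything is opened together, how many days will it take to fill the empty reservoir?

Net rate = 1/22 − 1/36 = (18 − 11)/396 = 7/396 per day.
Filling time = 1 ÷ (7/396) = 396/7 days.

396/7 days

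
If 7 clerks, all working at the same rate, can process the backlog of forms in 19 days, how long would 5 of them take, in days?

Total work is 7·19 = 133 clerk-days.
With 5 clerks: 133/5 days.

133/5 days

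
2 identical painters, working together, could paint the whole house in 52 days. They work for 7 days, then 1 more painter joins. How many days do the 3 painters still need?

One painter does 1/104 of the job per day.
After 7 days with 2 painters, 7/52 is done (45/52 left).
With 3 painters the rate is 3/104, so the rest takes 45/52 ÷ 3/104 = 30 days.

30 days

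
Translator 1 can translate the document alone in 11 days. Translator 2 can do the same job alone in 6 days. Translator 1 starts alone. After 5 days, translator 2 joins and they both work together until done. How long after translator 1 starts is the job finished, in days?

121/17 days

In the first 5 days translator 1 alone does 5/11 of the job, leaving 6/11.
Once everyone is working, combined rate: 1/11 + 1/6 = (6 + 11)/66 = 17/66 per day.
Remaining 6/11 at 17/66 per day takes 36/17 days.
Total from the start = 5 + 36/17 = 121/17 days.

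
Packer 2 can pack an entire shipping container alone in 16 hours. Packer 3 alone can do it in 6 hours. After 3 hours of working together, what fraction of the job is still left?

Combined rate: 1/16 + 1/6 = (3 + 8)/48 = 11/48 per hour.
In 3 hours they complete 3·11/48 = 11/16 of the job.
So 5/16 remains.

5/16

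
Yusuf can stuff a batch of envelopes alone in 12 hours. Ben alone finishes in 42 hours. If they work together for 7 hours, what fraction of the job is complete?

3/4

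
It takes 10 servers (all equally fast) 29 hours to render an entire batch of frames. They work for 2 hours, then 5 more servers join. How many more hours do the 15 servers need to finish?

18 hours

One server does 1/290 of the job per hour.
After 2 hours with 10 servers, 2/29 is done (27/29 left).
With 15 servers the rate is 15/290 = 3/58, so the rest takes 27/29 ÷ 3/58 = 18 hours.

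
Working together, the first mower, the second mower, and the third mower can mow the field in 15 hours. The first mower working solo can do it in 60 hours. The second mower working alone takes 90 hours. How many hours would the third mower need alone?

Combined rate is 1/15 per hour.
Known contribution: 1/60 + 1/90 = (3 + 2)/180 = 5/180 = 1/36 per hour.
So the third mower's rate is 1/15 − 1/36 = 7/180, meaning 180/7 hours alone.

180/7 hours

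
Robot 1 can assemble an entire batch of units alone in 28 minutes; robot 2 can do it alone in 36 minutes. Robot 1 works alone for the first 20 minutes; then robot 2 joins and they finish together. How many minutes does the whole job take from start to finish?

49/2 minutes

In 20 minutes robot 1 does 20/28 = 5/7 of the job, leaving 2/7.
Robot 1 and robot 2 together work at 4/63 per minute, so finishing takes 2/7 ÷ 4/63 = 9/2 minutes.
Total time = 20 + 9/2 = 49/2 minutes.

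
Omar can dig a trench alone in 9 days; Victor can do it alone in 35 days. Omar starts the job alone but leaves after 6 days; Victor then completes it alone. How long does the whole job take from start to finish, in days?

In 6 days Omar does 6/9 = 2/3 of the job, leaving 1/3.
Victor works at 1/35 per day, so finishing takes 1/3 ÷ 1/35 = 35/3 days.
Total time = 6 + 35/3 = 53/3 days.

53/3 days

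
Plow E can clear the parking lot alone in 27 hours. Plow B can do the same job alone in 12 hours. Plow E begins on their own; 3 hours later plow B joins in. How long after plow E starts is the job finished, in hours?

135/13 hours

In the first 3 hours plow E alone does 3/27 = 1/9 of the job, leaving 8/9.
Once everyone is working, combined rate: 1/27 + 1/12 = (4 + 9)/108 = 13/108 per hour.
Remaining 8/9 at 13/108 per hour takes 96/13 hours.
Total from the start = 3 + 96/13 = 135/13 hours.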